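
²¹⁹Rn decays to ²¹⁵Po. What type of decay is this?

alpha decay

ΔA = 215 − 219 = -4; ΔZ = 84 − 86 = -2.
A drops by 4 and Z drops by 2 — the signature of alpha emission.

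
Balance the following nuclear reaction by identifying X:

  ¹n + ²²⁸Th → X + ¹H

Ac-228

Conserve mass number: 1 + 228 = A + 1, so A = 228.
Conserve atomic number: 0 + 90 = Z + 1, so Z = 89.
Z = 89 is actinium, so the species is ²²⁸Ac.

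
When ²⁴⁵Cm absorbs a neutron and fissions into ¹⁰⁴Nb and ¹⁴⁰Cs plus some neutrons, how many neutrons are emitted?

Conserve mass number: 246 = 104 + 140 + k, so k = 246 − 244 = 2.
Check atomic number: 96 = 41 + 55 + 0 = 96. ✓

2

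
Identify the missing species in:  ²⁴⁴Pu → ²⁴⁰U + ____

alpha particle

Conserve mass number: 244 = 240 + A, so A = 4.
Conserve atomic number: 94 = 92 + Z, so Z = 2.
A = 4 and Z = 2 is ⁴He — an alpha particle.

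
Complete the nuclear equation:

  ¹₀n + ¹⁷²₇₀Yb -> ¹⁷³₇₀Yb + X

gamma ray

Conserve mass number: 1 + 172 = 173 + A, so A = 0.
Conserve atomic number: 0 + 70 = 70 + Z, so Z = 0.
A = 0 and Z = 0 is ⁰₀γ — a gamma ray.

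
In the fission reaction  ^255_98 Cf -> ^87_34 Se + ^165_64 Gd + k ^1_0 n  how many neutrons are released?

3

Conserve mass number: 255 = 87 + 165 + k, so k = 255 − 252 = 3.
Check atomic number: 98 = 34 + 64 + 0 = 98. ✓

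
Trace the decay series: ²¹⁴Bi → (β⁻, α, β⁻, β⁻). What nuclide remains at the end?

Start: (A, Z) = (214, 83).
After β⁻: (214, 84).
After α: (210, 82).
After β⁻: (210, 83).
After β⁻: (210, 84).
Z = 84 is polonium.

Po-210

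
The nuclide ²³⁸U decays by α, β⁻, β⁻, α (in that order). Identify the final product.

Th-230

Start: (A, Z) = (238, 92).
After α: (234, 90).
After β⁻: (234, 91).
After β⁻: (234, 92).
After α: (230, 90).
Z = 90 is thorium.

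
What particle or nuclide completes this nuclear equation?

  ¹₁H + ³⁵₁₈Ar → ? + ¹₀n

K-35

Conserve mass number: 1 + 35 = A + 1, so A = 35.
Conserve atomic number: 1 + 18 = Z + 0, so Z = 19.
Z = 19 is potassium, so the species is ³⁵₁₉K.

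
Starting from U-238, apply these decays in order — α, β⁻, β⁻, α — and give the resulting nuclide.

Start: (A, Z) = (238, 92).
After α: (234, 90).
After β⁻: (234, 91).
After β⁻: (234, 92).
After α: (230, 90).
Z = 90 is thorium.

Th-230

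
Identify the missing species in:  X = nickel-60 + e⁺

Cu-60

Conserve mass number: A = 60 + 0, so A = 60.
Conserve atomic number: Z = 28 + 1, so Z = 29.
Z = 29 is copper, so the species is copper-60.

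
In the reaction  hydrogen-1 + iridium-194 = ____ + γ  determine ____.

Conserve mass number: 1 + 194 = A + 0, so A = 195.
Conserve atomic number: 1 + 77 = Z + 0, so Z = 78.
Z = 78 is platinum, so the species is platinum-195.

Pt-195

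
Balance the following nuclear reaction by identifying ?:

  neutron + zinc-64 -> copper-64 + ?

proton

Conserve mass number: 1 + 64 = 64 + A, so A = 1.
Conserve atomic number: 0 + 30 = 29 + Z, so Z = 1.
A = 1 and Z = 1 is hydrogen-1 — a proton.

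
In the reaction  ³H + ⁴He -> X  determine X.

Li-7

Conserve mass number: 3 + 4 = A, so A = 7.
Conserve atomic number: 1 + 2 = Z, so Z = 3.
Z = 3 is lithium, so the species is ⁷Li.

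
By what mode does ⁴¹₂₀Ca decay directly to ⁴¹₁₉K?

beta-plus decay or electron capture

ΔA = 41 − 41 = 0; ΔZ = 19 − 20 = -1.
A is unchanged and Z drops by 1 — a proton has become a neutron (β⁺ emission or electron capture).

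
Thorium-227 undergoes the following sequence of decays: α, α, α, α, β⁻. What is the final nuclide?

Start: (A, Z) = (227, 90).
After α: (223, 88).
After α: (219, 86).
After α: (215, 84).
After α: (211, 82).
After β⁻: (211, 83).
Z = 83 is bismuth.

Bi-211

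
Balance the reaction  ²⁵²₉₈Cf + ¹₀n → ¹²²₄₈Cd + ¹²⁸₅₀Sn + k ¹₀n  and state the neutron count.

Conserve mass number: 253 = 122 + 128 + k, so k = 253 − 250 = 3.
Check atomic number: 98 = 48 + 50 + 0 = 98. ✓

3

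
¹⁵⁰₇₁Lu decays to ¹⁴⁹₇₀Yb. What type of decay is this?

ΔA = 149 − 150 = -1; ΔZ = 70 − 71 = -1.
A drops by 1 and Z drops by 1 — a proton was emitted.

proton emission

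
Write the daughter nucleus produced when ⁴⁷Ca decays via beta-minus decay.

Beta-minus decay: mass number changes by +0, atomic number by +1.
A: 47 = 47; Z: 20 + 1 = 21.
Z = 21 is scandium, so the daughter is ⁴⁷Sc.

Sc-47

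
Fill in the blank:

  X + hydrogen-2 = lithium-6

Conserve mass number: A + 2 = 6, so A = 4.
Conserve atomic number: Z + 1 = 3, so Z = 2.
A = 4 and Z = 2 is helium-4 — an alpha particle.

alpha particle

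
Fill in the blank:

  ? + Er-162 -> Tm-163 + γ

Conserve mass number: A + 162 = 163 + 0, so A = 1.
Conserve atomic number: Z + 68 = 69 + 0, so Z = 1.
A = 1 and Z = 1 is H-1 — a proton.

proton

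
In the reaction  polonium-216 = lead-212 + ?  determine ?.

Conserve mass number: 216 = 212 + A, so A = 4.
Conserve atomic number: 84 = 82 + Z, so Z = 2.
A = 4 and Z = 2 is helium-4 — an alpha particle.

alpha particle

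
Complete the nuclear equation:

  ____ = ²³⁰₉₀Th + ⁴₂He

U-234

Conserve mass number: A = 230 + 4, so A = 234.
Conserve atomic number: Z = 90 + 2, so Z = 92.
Z = 92 is uranium, so the species is ²³⁴₉₂U.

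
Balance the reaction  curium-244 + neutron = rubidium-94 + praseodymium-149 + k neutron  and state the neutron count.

Conserve mass number: 245 = 94 + 149 + k, so k = 245 − 243 = 2.
Check atomic number: 96 = 37 + 59 + 0 = 96. ✓

2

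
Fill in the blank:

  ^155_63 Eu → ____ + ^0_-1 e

Conserve mass number: 155 = A + 0, so A = 155.
Conserve atomic number: 63 = Z − 1, so Z = 64.
Z = 64 is gadolinium, so the species is ^155_64 Gd.

Gd-155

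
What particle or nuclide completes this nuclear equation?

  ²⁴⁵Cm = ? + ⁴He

Pu-241

Conserve mass number: 245 = A + 4, so A = 241.
Conserve atomic number: 96 = Z + 2, so Z = 94.
Z = 94 is plutonium, so the species is ²⁴¹Pu.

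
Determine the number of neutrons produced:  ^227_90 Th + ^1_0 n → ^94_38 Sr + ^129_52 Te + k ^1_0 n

5

Conserve mass number: 228 = 94 + 129 + k, so k = 228 − 223 = 5.
Check atomic number: 90 = 38 + 52 + 0 = 90. ✓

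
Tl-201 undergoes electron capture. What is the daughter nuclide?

Electron capture: mass number changes by +0, atomic number by -1.
A: 201 = 201; Z: 81 − 1 = 80.
Z = 80 is mercury, so the daughter is Hg-201.

Hg-201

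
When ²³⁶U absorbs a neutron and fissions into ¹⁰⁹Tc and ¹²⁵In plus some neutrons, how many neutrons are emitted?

3

Conserve mass number: 237 = 109 + 125 + k, so k = 237 − 234 = 3.
Check atomic number: 92 = 43 + 49 + 0 = 92. ✓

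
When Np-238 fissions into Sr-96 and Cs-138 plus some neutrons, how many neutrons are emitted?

Conserve mass number: 238 = 96 + 138 + k, so k = 238 − 234 = 4.
Check atomic number: 93 = 38 + 55 + 0 = 93. ✓

4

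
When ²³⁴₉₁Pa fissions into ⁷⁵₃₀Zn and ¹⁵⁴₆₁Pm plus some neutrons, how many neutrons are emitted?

5

Conserve mass number: 234 = 75 + 154 + k, so k = 234 − 229 = 5.
Check atomic number: 91 = 30 + 61 + 0 = 91. ✓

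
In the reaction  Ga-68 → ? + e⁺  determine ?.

Zn-68

Conserve mass number: 68 = A + 0, so A = 68.
Conserve atomic number: 31 = Z + 1, so Z = 30.
Z = 30 is zinc, so the species is Zn-68.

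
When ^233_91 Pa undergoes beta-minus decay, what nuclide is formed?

Beta-minus decay: mass number changes by +0, atomic number by +1.
A: 233 = 233; Z: 91 + 1 = 92.
Z = 92 is uranium, so the daughter is ^233_92 U.

U-233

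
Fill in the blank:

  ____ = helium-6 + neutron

Conserve mass number: A = 6 + 1, so A = 7.
Conserve atomic number: Z = 2 + 0, so Z = 2.
Z = 2 is helium, so the species is helium-7.

He-7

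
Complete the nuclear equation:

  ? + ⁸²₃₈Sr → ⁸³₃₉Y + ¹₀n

deuteron

Conserve mass number: A + 82 = 83 + 1, so A = 2.
Conserve atomic number: Z + 38 = 39 + 0, so Z = 1.
A = 2 and Z = 1 is ²₁H — a deuteron.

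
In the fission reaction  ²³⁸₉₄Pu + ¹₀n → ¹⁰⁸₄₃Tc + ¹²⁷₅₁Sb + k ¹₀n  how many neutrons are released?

4

Conserve mass number: 239 = 108 + 127 + k, so k = 239 − 235 = 4.
Check atomic number: 94 = 43 + 51 + 0 = 94. ✓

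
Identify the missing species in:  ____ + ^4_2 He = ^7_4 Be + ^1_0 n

alpha particle

Conserve mass number: A + 4 = 7 + 1, so A = 4.
Conserve atomic number: Z + 2 = 4 + 0, so Z = 2.
A = 4 and Z = 2 is ^4_2 He — an alpha particle.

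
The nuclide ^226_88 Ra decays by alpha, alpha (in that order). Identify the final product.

Start: (A, Z) = (226, 88).
After α: (222, 86).
After α: (218, 84).
Z = 84 is polonium.

Po-218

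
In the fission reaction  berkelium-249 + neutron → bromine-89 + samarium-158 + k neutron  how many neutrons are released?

3

Conserve mass number: 250 = 89 + 158 + k, so k = 250 − 247 = 3.
Check atomic number: 97 = 35 + 62 + 0 = 97. ✓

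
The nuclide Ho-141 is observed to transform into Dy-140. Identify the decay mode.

ΔA = 140 − 141 = -1; ΔZ = 66 − 67 = -1.
A drops by 1 and Z drops by 1 — a proton was emitted.

proton emission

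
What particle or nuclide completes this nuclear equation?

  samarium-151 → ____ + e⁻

Conserve mass number: 151 = A + 0, so A = 151.
Conserve atomic number: 62 = Z − 1, so Z = 63.
Z = 63 is europium, so the species is europium-151.

Eu-151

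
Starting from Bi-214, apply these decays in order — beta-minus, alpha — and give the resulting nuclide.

Pb-210

Start: (A, Z) = (214, 83).
After β⁻: (214, 84).
After α: (210, 82).
Z = 82 is lead.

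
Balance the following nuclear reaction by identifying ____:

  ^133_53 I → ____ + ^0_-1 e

Conserve mass number: 133 = A + 0, so A = 133.
Conserve atomic number: 53 = Z − 1, so Z = 54.
Z = 54 is xenon, so the species is ^133_54 Xe.

Xe-133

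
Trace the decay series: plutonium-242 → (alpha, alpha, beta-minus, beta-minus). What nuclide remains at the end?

Start: (A, Z) = (242, 94).
After α: (238, 92).
After α: (234, 90).
After β⁻: (234, 91).
After β⁻: (234, 92).
Z = 92 is uranium.

U-234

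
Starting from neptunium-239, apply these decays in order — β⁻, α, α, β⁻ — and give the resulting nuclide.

Pa-231

Start: (A, Z) = (239, 93).
After β⁻: (239, 94).
After α: (235, 92).
After α: (231, 90).
After β⁻: (231, 91).
Z = 91 is protactinium.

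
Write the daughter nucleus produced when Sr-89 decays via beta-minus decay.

Y-89

Beta-minus decay: mass number changes by +0, atomic number by +1.
A: 89 = 89; Z: 38 + 1 = 39.
Z = 39 is yttrium, so the daughter is Y-89.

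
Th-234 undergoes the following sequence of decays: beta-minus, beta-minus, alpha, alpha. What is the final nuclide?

Start: (A, Z) = (234, 90).
After β⁻: (234, 91).
After β⁻: (234, 92).
After α: (230, 90).
After α: (226, 88).
Z = 88 is radium.

Ra-226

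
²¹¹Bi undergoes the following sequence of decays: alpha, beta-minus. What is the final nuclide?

Pb-207

Start: (A, Z) = (211, 83).
After α: (207, 81).
After β⁻: (207, 82).
Z = 82 is lead.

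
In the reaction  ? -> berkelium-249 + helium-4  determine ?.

Es-253

Conserve mass number: A = 249 + 4, so A = 253.
Conserve atomic number: Z = 97 + 2, so Z = 99.
Z = 99 is einsteinium, so the species is einsteinium-253.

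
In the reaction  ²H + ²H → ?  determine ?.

He-4

Conserve mass number: 2 + 2 = A, so A = 4.
Conserve atomic number: 1 + 1 = Z, so Z = 2.
A = 4 and Z = 2 is ⁴He — an alpha particle.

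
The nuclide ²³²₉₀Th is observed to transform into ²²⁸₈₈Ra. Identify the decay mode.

ΔA = 228 − 232 = -4; ΔZ = 88 − 90 = -2.
A drops by 4 and Z drops by 2 — the signature of alpha emission.

alpha decay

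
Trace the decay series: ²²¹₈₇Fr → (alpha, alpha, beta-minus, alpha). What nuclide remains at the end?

Start: (A, Z) = (221, 87).
After α: (217, 85).
After α: (213, 83).
After β⁻: (213, 84).
After α: (209, 82).
Z = 82 is lead.

Pb-209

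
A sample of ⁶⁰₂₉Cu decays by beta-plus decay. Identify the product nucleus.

Ni-60

Beta-plus decay: mass number changes by +0, atomic number by -1.
A: 60 = 60; Z: 29 − 1 = 28.
Z = 28 is nickel, so the daughter is ⁶⁰₂₈Ni.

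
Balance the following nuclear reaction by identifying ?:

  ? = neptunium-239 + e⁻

U-239

Conserve mass number: A = 239 + 0, so A = 239.
Conserve atomic number: Z = 93 − 1, so Z = 92.
Z = 92 is uranium, so the species is uranium-239.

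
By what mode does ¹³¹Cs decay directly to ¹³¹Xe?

beta-plus decay or electron capture

ΔA = 131 − 131 = 0; ΔZ = 54 − 55 = -1.
A is unchanged and Z drops by 1 — a proton has become a neutron (β⁺ emission or electron capture).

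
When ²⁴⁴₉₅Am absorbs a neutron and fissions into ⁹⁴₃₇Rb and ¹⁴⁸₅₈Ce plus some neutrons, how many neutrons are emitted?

3

Conserve mass number: 245 = 94 + 148 + k, so k = 245 − 242 = 3.
Check atomic number: 95 = 37 + 58 + 0 = 95. ✓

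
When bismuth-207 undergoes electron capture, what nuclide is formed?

Pb-207

Electron capture: mass number changes by +0, atomic number by -1.
A: 207 = 207; Z: 83 − 1 = 82.
Z = 82 is lead, so the daughter is lead-207.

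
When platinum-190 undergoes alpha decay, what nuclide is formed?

Alpha decay: mass number changes by -4, atomic number by -2.
A: 190 − 4 = 186; Z: 78 − 2 = 76.
Z = 76 is osmium, so the daughter is osmium-186.

Os-186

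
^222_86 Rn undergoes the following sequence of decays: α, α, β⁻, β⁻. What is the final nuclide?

Start: (A, Z) = (222, 86).
After α: (218, 84).
After α: (214, 82).
After β⁻: (214, 83).
After β⁻: (214, 84).
Z = 84 is polonium.

Po-214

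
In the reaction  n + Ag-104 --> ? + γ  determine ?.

Conserve mass number: 1 + 104 = A + 0, so A = 105.
Conserve atomic number: 0 + 47 = Z + 0, so Z = 47.
Z = 47 is silver, so the species is Ag-105.

Ag-105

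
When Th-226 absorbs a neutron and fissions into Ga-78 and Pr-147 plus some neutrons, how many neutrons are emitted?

2

Conserve mass number: 227 = 78 + 147 + k, so k = 227 − 225 = 2.
Check atomic number: 90 = 31 + 59 + 0 = 90. ✓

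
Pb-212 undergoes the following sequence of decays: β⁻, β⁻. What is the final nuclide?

Po-212

Start: (A, Z) = (212, 82).
After β⁻: (212, 83).
After β⁻: (212, 84).
Z = 84 is polonium.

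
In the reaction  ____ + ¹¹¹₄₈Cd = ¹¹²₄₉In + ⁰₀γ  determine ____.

proton

Conserve mass number: A + 111 = 112 + 0, so A = 1.
Conserve atomic number: Z + 48 = 49 + 0, so Z = 1.
A = 1 and Z = 1 is ¹₁H — a proton.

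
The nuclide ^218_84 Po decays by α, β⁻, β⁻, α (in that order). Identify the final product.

Pb-210

Start: (A, Z) = (218, 84).
After α: (214, 82).
After β⁻: (214, 83).
After β⁻: (214, 84).
After α: (210, 82).
Z = 82 is lead.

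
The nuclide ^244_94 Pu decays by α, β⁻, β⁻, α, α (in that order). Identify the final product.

Start: (A, Z) = (244, 94).
After α: (240, 92).
After β⁻: (240, 93).
After β⁻: (240, 94).
After α: (236, 92).
After α: (232, 90).
Z = 90 is thorium.

Th-232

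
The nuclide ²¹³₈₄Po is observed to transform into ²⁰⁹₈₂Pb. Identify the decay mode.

alpha decay

ΔA = 209 − 213 = -4; ΔZ = 82 − 84 = -2.
A drops by 4 and Z drops by 2 — the signature of alpha emission.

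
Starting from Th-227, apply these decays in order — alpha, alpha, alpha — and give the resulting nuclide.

Start: (A, Z) = (227, 90).
After α: (223, 88).
After α: (219, 86).
After α: (215, 84).
Z = 84 is polonium.

Po-215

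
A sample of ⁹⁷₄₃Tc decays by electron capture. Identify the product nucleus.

Mo-97

Electron capture: mass number changes by +0, atomic number by -1.
A: 97 = 97; Z: 43 − 1 = 42.
Z = 42 is molybdenum, so the daughter is ⁹⁷₄₂Mo.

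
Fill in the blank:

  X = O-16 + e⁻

Conserve mass number: A = 16 + 0, so A = 16.
Conserve atomic number: Z = 8 − 1, so Z = 7.
Z = 7 is nitrogen, so the species is N-16.

N-16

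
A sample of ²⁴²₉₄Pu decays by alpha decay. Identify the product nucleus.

U-238

Alpha decay: mass number changes by -4, atomic number by -2.
A: 242 − 4 = 238; Z: 94 − 2 = 92.
Z = 92 is uranium, so the daughter is ²³⁸₉₂U.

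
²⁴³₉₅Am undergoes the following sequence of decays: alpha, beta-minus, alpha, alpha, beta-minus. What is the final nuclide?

Pa-231

Start: (A, Z) = (243, 95).
After α: (239, 93).
After β⁻: (239, 94).
After α: (235, 92).
After α: (231, 90).
After β⁻: (231, 91).
Z = 91 is protactinium.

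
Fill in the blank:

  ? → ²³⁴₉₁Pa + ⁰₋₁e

Conserve mass number: A = 234 + 0, so A = 234.
Conserve atomic number: Z = 91 − 1, so Z = 90.
Z = 90 is thorium, so the species is ²³⁴₉₀Th.

Th-234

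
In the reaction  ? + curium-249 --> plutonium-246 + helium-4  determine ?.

Conserve mass number: A + 249 = 246 + 4, so A = 1.
Conserve atomic number: Z + 96 = 94 + 2, so Z = 0.
A = 1 and Z = 0 is neutron — a neutron.

neutron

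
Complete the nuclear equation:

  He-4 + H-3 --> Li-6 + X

neutron

Conserve mass number: 4 + 3 = 6 + A, so A = 1.
Conserve atomic number: 2 + 1 = 3 + Z, so Z = 0.
A = 1 and Z = 0 is n — a neutron.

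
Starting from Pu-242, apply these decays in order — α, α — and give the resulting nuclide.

Th-234

Start: (A, Z) = (242, 94).
After α: (238, 92).
After α: (234, 90).
Z = 90 is thorium.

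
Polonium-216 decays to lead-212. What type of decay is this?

ΔA = 212 − 216 = -4; ΔZ = 82 − 84 = -2.
A drops by 4 and Z drops by 2 — the signature of alpha emission.

alpha decay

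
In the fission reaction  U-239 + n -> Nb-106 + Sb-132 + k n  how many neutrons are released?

2

Conserve mass number: 240 = 106 + 132 + k, so k = 240 − 238 = 2.
Check atomic number: 92 = 41 + 51 + 0 = 92. ✓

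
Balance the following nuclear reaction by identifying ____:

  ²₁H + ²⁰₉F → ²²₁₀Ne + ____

gamma ray

Conserve mass number: 2 + 20 = 22 + A, so A = 0.
Conserve atomic number: 1 + 9 = 10 + Z, so Z = 0.
A = 0 and Z = 0 is ⁰₀γ — a gamma ray.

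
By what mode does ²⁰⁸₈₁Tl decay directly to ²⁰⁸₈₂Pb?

ΔA = 208 − 208 = 0; ΔZ = 82 − 81 = +1.
A is unchanged and Z rises by 1 — a neutron has become a proton (β⁻ decay).

beta-minus decay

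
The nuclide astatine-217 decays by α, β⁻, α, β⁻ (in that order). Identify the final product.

Start: (A, Z) = (217, 85).
After α: (213, 83).
After β⁻: (213, 84).
After α: (209, 82).
After β⁻: (209, 83).
Z = 83 is bismuth.

Bi-209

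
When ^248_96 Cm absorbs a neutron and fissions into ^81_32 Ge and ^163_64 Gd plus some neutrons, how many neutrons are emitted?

5

Conserve mass number: 249 = 81 + 163 + k, so k = 249 − 244 = 5.
Check atomic number: 96 = 32 + 64 + 0 = 96. ✓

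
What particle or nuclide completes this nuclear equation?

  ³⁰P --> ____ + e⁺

Si-30

Conserve mass number: 30 = A + 0, so A = 30.
Conserve atomic number: 15 = Z + 1, so Z = 14.
Z = 14 is silicon, so the species is ³⁰Si.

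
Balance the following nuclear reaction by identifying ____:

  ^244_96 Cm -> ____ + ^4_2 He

Pu-240

Conserve mass number: 244 = A + 4, so A = 240.
Conserve atomic number: 96 = Z + 2, so Z = 94.
Z = 94 is plutonium, so the species is ^240_94 Pu.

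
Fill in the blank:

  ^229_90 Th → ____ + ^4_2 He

Conserve mass number: 229 = A + 4, so A = 225.
Conserve atomic number: 90 = Z + 2, so Z = 88.
Z = 88 is radium, so the species is ^225_88 Ra.

Ra-225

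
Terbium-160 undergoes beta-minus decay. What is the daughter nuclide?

Dy-160

Beta-minus decay: mass number changes by +0, atomic number by +1.
A: 160 = 160; Z: 65 + 1 = 66.
Z = 66 is dysprosium, so the daughter is dysprosium-160.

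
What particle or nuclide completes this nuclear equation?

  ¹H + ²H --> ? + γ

He-3

Conserve mass number: 1 + 2 = A + 0, so A = 3.
Conserve atomic number: 1 + 1 = Z + 0, so Z = 2.
Z = 2 is helium, so the species is ³He.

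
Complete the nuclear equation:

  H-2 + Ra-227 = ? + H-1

Ra-228

Conserve mass number: 2 + 227 = A + 1, so A = 228.
Conserve atomic number: 1 + 88 = Z + 1, so Z = 88.
Z = 88 is radium, so the species is Ra-228.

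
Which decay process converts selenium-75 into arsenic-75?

ΔA = 75 − 75 = 0; ΔZ = 33 − 34 = -1.
A is unchanged and Z drops by 1 — a proton has become a neutron (β⁺ emission or electron capture).

beta-plus decay or electron capture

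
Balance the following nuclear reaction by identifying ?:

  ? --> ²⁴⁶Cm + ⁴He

Cf-250

Conserve mass number: A = 246 + 4, so A = 250.
Conserve atomic number: Z = 96 + 2, so Z = 98.
Z = 98 is californium, so the species is ²⁵⁰Cf.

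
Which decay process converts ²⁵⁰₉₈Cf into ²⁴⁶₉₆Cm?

alpha decay

ΔA = 246 − 250 = -4; ΔZ = 96 − 98 = -2.
A drops by 4 and Z drops by 2 — the signature of alpha emission.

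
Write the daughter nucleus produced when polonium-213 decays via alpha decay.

Pb-209

Alpha decay: mass number changes by -4, atomic number by -2.
A: 213 − 4 = 209; Z: 84 − 2 = 82.
Z = 82 is lead, so the daughter is lead-209.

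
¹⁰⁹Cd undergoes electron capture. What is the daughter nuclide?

Ag-109

Electron capture: mass number changes by +0, atomic number by -1.
A: 109 = 109; Z: 48 − 1 = 47.
Z = 47 is silver, so the daughter is ¹⁰⁹Ag.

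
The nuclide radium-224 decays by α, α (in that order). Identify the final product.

Po-216

Start: (A, Z) = (224, 88).
After α: (220, 86).
After α: (216, 84).
Z = 84 is polonium.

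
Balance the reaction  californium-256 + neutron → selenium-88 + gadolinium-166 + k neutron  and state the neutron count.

3

Conserve mass number: 257 = 88 + 166 + k, so k = 257 − 254 = 3.
Check atomic number: 98 = 34 + 64 + 0 = 98. ✓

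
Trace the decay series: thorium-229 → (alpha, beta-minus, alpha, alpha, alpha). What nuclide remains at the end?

Bi-213

Start: (A, Z) = (229, 90).
After α: (225, 88).
After β⁻: (225, 89).
After α: (221, 87).
After α: (217, 85).
After α: (213, 83).
Z = 83 is bismuth.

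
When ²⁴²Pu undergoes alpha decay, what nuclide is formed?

Alpha decay: mass number changes by -4, atomic number by -2.
A: 242 − 4 = 238; Z: 94 − 2 = 92.
Z = 92 is uranium, so the daughter is ²³⁸U.

U-238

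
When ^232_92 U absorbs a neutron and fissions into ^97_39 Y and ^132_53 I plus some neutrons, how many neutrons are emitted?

4

Conserve mass number: 233 = 97 + 132 + k, so k = 233 − 229 = 4.
Check atomic number: 92 = 39 + 53 + 0 = 92. ✓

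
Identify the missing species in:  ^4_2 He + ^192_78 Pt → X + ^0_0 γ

Conserve mass number: 4 + 192 = A + 0, so A = 196.
Conserve atomic number: 2 + 78 = Z + 0, so Z = 80.
Z = 80 is mercury, so the species is ^196_80 Hg.

Hg-196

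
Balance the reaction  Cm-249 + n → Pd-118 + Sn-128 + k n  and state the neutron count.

Conserve mass number: 250 = 118 + 128 + k, so k = 250 − 246 = 4.
Check atomic number: 96 = 46 + 50 + 0 = 96. ✓

4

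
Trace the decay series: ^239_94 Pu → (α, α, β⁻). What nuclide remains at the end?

Pa-231

Start: (A, Z) = (239, 94).
After α: (235, 92).
After α: (231, 90).
After β⁻: (231, 91).
Z = 91 is protactinium.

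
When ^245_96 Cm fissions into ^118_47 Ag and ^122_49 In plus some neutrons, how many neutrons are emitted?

Conserve mass number: 245 = 118 + 122 + k, so k = 245 − 240 = 5.
Check atomic number: 96 = 47 + 49 + 0 = 96. ✓

5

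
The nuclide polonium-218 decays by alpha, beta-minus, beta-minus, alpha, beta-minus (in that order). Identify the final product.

Bi-210

Start: (A, Z) = (218, 84).
After α: (214, 82).
After β⁻: (214, 83).
After β⁻: (214, 84).
After α: (210, 82).
After β⁻: (210, 83).
Z = 83 is bismuth.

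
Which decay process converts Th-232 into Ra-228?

ΔA = 228 − 232 = -4; ΔZ = 88 − 90 = -2.
A drops by 4 and Z drops by 2 — the signature of alpha emission.

alpha decay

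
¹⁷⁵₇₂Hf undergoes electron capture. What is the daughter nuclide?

Electron capture: mass number changes by +0, atomic number by -1.
A: 175 = 175; Z: 72 − 1 = 71.
Z = 71 is lutetium, so the daughter is ¹⁷⁵₇₁Lu.

Lu-175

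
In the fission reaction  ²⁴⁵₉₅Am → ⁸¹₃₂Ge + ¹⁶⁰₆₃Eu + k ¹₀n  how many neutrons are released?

4

Conserve mass number: 245 = 81 + 160 + k, so k = 245 − 241 = 4.
Check atomic number: 95 = 32 + 63 + 0 = 95. ✓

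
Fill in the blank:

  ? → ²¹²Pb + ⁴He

Po-216

Conserve mass number: A = 212 + 4, so A = 216.
Conserve atomic number: Z = 82 + 2, so Z = 84.
Z = 84 is polonium, so the species is ²¹⁶Po.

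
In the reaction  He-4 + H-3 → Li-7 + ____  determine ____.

gamma ray

Conserve mass number: 4 + 3 = 7 + A, so A = 0.
Conserve atomic number: 2 + 1 = 3 + Z, so Z = 0.
A = 0 and Z = 0 is γ — a gamma ray.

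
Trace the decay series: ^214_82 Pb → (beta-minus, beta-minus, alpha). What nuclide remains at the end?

Pb-210

Start: (A, Z) = (214, 82).
After β⁻: (214, 83).
After β⁻: (214, 84).
After α: (210, 82).
Z = 82 is lead.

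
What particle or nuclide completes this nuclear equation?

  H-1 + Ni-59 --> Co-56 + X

Conserve mass number: 1 + 59 = 56 + A, so A = 4.
Conserve atomic number: 1 + 28 = 27 + Z, so Z = 2.
A = 4 and Z = 2 is He-4 — an alpha particle.

alpha particle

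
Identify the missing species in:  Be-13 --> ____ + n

Be-12

Conserve mass number: 13 = A + 1, so A = 12.
Conserve atomic number: 4 = Z + 0, so Z = 4.
Z = 4 is beryllium, so the species is Be-12.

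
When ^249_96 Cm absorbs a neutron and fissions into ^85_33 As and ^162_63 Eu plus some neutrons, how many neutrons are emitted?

Conserve mass number: 250 = 85 + 162 + k, so k = 250 − 247 = 3.
Check atomic number: 96 = 33 + 63 + 0 = 96. ✓

3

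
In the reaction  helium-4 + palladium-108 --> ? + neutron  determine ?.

Conserve mass number: 4 + 108 = A + 1, so A = 111.
Conserve atomic number: 2 + 46 = Z + 0, so Z = 48.
Z = 48 is cadmium, so the species is cadmium-111.

Cd-111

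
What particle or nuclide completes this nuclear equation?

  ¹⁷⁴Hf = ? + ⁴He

Yb-170

Conserve mass number: 174 = A + 4, so A = 170.
Conserve atomic number: 72 = Z + 2, so Z = 70.
Z = 70 is ytterbium, so the species is ¹⁷⁰Yb.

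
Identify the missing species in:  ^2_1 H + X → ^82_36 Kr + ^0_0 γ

Conserve mass number: 2 + A = 82 + 0, so A = 80.
Conserve atomic number: 1 + Z = 36 + 0, so Z = 35.
Z = 35 is bromine, so the species is ^80_35 Br.

Br-80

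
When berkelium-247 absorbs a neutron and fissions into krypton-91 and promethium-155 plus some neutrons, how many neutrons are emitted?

Conserve mass number: 248 = 91 + 155 + k, so k = 248 − 246 = 2.
Check atomic number: 97 = 36 + 61 + 0 = 97. ✓

2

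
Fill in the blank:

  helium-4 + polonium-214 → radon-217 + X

neutron

Conserve mass number: 4 + 214 = 217 + A, so A = 1.
Conserve atomic number: 2 + 84 = 86 + Z, so Z = 0.
A = 1 and Z = 0 is neutron — a neutron.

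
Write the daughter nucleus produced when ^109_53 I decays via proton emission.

Proton emission: mass number changes by -1, atomic number by -1.
A: 109 − 1 = 108; Z: 53 − 1 = 52.
Z = 52 is tellurium, so the daughter is ^108_52 Te.

Te-108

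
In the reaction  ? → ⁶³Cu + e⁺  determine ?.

Conserve mass number: A = 63 + 0, so A = 63.
Conserve atomic number: Z = 29 + 1, so Z = 30.
Z = 30 is zinc, so the species is ⁶³Zn.

Zn-63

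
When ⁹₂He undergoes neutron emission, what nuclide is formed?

Neutron emission: mass number changes by -1, atomic number by +0.
A: 9 − 1 = 8; Z: 2 = 2.
Z = 2 is helium, so the daughter is ⁸₂He.

He-8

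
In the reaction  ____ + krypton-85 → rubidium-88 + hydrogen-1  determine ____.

Conserve mass number: A + 85 = 88 + 1, so A = 4.
Conserve atomic number: Z + 36 = 37 + 1, so Z = 2.
A = 4 and Z = 2 is helium-4 — an alpha particle.

alpha particle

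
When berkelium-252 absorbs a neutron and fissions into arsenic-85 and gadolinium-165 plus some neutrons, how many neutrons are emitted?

3

Conserve mass number: 253 = 85 + 165 + k, so k = 253 − 250 = 3.
Check atomic number: 97 = 33 + 64 + 0 = 97. ✓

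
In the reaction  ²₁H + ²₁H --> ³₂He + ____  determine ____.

neutron

Conserve mass number: 2 + 2 = 3 + A, so A = 1.
Conserve atomic number: 1 + 1 = 2 + Z, so Z = 0.
A = 1 and Z = 0 is ¹₀n — a neutron.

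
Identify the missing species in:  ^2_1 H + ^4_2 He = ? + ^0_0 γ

Conserve mass number: 2 + 4 = A + 0, so A = 6.
Conserve atomic number: 1 + 2 = Z + 0, so Z = 3.
Z = 3 is lithium, so the species is ^6_3 Li.

Li-6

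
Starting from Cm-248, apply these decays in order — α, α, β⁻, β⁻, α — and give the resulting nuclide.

U-236

Start: (A, Z) = (248, 96).
After α: (244, 94).
After α: (240, 92).
After β⁻: (240, 93).
After β⁻: (240, 94).
After α: (236, 92).
Z = 92 is uranium.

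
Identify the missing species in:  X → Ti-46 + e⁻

Conserve mass number: A = 46 + 0, so A = 46.
Conserve atomic number: Z = 22 − 1, so Z = 21.
Z = 21 is scandium, so the species is Sc-46.

Sc-46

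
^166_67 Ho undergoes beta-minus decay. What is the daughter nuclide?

Beta-minus decay: mass number changes by +0, atomic number by +1.
A: 166 = 166; Z: 67 + 1 = 68.
Z = 68 is erbium, so the daughter is ^166_68 Er.

Er-166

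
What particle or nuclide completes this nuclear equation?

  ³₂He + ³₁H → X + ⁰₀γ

Conserve mass number: 3 + 3 = A + 0, so A = 6.
Conserve atomic number: 2 + 1 = Z + 0, so Z = 3.
Z = 3 is lithium, so the species is ⁶₃Li.

Li-6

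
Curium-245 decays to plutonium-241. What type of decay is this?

ΔA = 241 − 245 = -4; ΔZ = 94 − 96 = -2.
A drops by 4 and Z drops by 2 — the signature of alpha emission.

alpha decay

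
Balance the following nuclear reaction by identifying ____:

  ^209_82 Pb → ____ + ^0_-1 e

Bi-209

Conserve mass number: 209 = A + 0, so A = 209.
Conserve atomic number: 82 = Z − 1, so Z = 83.
Z = 83 is bismuth, so the species is ^209_83 Bi.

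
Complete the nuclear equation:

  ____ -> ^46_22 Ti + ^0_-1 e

Conserve mass number: A = 46 + 0, so A = 46.
Conserve atomic number: Z = 22 − 1, so Z = 21.
Z = 21 is scandium, so the species is ^46_21 Sc.

Sc-46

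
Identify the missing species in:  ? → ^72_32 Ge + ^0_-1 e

Ga-72

Conserve mass number: A = 72 + 0, so A = 72.
Conserve atomic number: Z = 32 − 1, so Z = 31.
Z = 31 is gallium, so the species is ^72_31 Ga.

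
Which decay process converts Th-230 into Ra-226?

alpha decay

ΔA = 226 − 230 = -4; ΔZ = 88 − 90 = -2.
A drops by 4 and Z drops by 2 — the signature of alpha emission.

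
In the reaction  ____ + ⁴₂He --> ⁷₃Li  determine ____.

Conserve mass number: A + 4 = 7, so A = 3.
Conserve atomic number: Z + 2 = 3, so Z = 1.
A = 3 and Z = 1 is ³₁H — a triton.

triton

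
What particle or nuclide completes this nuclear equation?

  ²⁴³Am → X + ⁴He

Np-239

Conserve mass number: 243 = A + 4, so A = 239.
Conserve atomic number: 95 = Z + 2, so Z = 93.
Z = 93 is neptunium, so the species is ²³⁹Np.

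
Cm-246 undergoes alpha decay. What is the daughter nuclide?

Pu-242

Alpha decay: mass number changes by -4, atomic number by -2.
A: 246 − 4 = 242; Z: 96 − 2 = 94.
Z = 94 is plutonium, so the daughter is Pu-242.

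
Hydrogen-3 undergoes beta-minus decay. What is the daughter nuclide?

He-3

Beta-minus decay: mass number changes by +0, atomic number by +1.
A: 3 = 3; Z: 1 + 1 = 2.
Z = 2 is helium, so the daughter is helium-3.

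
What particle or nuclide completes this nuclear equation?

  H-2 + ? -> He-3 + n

deuteron

Conserve mass number: 2 + A = 3 + 1, so A = 2.
Conserve atomic number: 1 + Z = 2 + 0, so Z = 1.
A = 2 and Z = 1 is H-2 — a deuteron.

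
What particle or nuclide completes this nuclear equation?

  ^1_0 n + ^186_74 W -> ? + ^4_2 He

Conserve mass number: 1 + 186 = A + 4, so A = 183.
Conserve atomic number: 0 + 74 = Z + 2, so Z = 72.
Z = 72 is hafnium, so the species is ^183_72 Hf.

Hf-183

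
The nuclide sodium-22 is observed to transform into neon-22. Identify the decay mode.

beta-plus decay or electron capture

ΔA = 22 − 22 = 0; ΔZ = 10 − 11 = -1.
A is unchanged and Z drops by 1 — a proton has become a neutron (β⁺ emission or electron capture).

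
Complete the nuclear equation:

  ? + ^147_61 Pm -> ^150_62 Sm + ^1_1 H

alpha particle

Conserve mass number: A + 147 = 150 + 1, so A = 4.
Conserve atomic number: Z + 61 = 62 + 1, so Z = 2.
A = 4 and Z = 2 is ^4_2 He — an alpha particle.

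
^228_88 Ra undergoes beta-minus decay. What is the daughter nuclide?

Ac-228

Beta-minus decay: mass number changes by +0, atomic number by +1.
A: 228 = 228; Z: 88 + 1 = 89.
Z = 89 is actinium, so the daughter is ^228_89 Ac.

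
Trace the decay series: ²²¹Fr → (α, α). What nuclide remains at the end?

Start: (A, Z) = (221, 87).
After α: (217, 85).
After α: (213, 83).
Z = 83 is bismuth.

Bi-213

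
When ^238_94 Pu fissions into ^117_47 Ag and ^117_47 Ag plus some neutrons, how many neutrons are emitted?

4

Conserve mass number: 238 = 117 + 117 + k, so k = 238 − 234 = 4.
Check atomic number: 94 = 47 + 47 + 0 = 94. ✓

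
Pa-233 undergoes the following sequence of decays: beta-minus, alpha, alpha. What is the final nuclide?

Start: (A, Z) = (233, 91).
After β⁻: (233, 92).
After α: (229, 90).
After α: (225, 88).
Z = 88 is radium.

Ra-225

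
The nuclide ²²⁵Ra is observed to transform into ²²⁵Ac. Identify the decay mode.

ΔA = 225 − 225 = 0; ΔZ = 89 − 88 = +1.
A is unchanged and Z rises by 1 — a neutron has become a proton (β⁻ decay).

beta-minus decay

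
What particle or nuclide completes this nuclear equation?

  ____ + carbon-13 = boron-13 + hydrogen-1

Conserve mass number: A + 13 = 13 + 1, so A = 1.
Conserve atomic number: Z + 6 = 5 + 1, so Z = 0.
A = 1 and Z = 0 is neutron — a neutron.

neutron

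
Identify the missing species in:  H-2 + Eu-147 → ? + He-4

Conserve mass number: 2 + 147 = A + 4, so A = 145.
Conserve atomic number: 1 + 63 = Z + 2, so Z = 62.
Z = 62 is samarium, so the species is Sm-145.

Sm-145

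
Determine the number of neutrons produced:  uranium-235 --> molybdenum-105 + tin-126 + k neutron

Conserve mass number: 235 = 105 + 126 + k, so k = 235 − 231 = 4.
Check atomic number: 92 = 42 + 50 + 0 = 92. ✓

4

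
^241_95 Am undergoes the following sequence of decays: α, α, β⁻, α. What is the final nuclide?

Start: (A, Z) = (241, 95).
After α: (237, 93).
After α: (233, 91).
After β⁻: (233, 92).
After α: (229, 90).
Z = 90 is thorium.

Th-229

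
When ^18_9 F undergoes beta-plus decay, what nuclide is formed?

Beta-plus decay: mass number changes by +0, atomic number by -1.
A: 18 = 18; Z: 9 − 1 = 8.
Z = 8 is oxygen, so the daughter is ^18_8 O.

O-18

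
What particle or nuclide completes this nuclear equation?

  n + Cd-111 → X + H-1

Conserve mass number: 1 + 111 = A + 1, so A = 111.
Conserve atomic number: 0 + 48 = Z + 1, so Z = 47.
Z = 47 is silver, so the species is Ag-111.

Ag-111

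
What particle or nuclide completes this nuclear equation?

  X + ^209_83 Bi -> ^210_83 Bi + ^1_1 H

deuteron

Conserve mass number: A + 209 = 210 + 1, so A = 2.
Conserve atomic number: Z + 83 = 83 + 1, so Z = 1.
A = 2 and Z = 1 is ^2_1 H — a deuteron.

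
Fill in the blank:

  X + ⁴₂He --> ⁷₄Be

Conserve mass number: A + 4 = 7, so A = 3.
Conserve atomic number: Z + 2 = 4, so Z = 2.
Z = 2 is helium, so the species is ³₂He.

He-3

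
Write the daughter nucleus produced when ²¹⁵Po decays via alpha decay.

Alpha decay: mass number changes by -4, atomic number by -2.
A: 215 − 4 = 211; Z: 84 − 2 = 82.
Z = 82 is lead, so the daughter is ²¹¹Pb.

Pb-211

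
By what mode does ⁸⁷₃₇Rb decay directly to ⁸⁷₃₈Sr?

ΔA = 87 − 87 = 0; ΔZ = 38 − 37 = +1.
A is unchanged and Z rises by 1 — a neutron has become a proton (β⁻ decay).

beta-minus decay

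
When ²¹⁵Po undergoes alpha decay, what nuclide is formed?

Alpha decay: mass number changes by -4, atomic number by -2.
A: 215 − 4 = 211; Z: 84 − 2 = 82.
Z = 82 is lead, so the daughter is ²¹¹Pb.

Pb-211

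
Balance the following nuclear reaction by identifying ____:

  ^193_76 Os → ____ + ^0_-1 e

Conserve mass number: 193 = A + 0, so A = 193.
Conserve atomic number: 76 = Z − 1, so Z = 77.
Z = 77 is iridium, so the species is ^193_77 Ir.

Ir-193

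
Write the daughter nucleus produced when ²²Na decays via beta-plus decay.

Beta-plus decay: mass number changes by +0, atomic number by -1.
A: 22 = 22; Z: 11 − 1 = 10.
Z = 10 is neon, so the daughter is ²²Ne.

Ne-22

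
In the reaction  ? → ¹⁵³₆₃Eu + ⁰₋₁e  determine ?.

Sm-153

Conserve mass number: A = 153 + 0, so A = 153.
Conserve atomic number: Z = 63 − 1, so Z = 62.
Z = 62 is samarium, so the species is ¹⁵³₆₂Sm.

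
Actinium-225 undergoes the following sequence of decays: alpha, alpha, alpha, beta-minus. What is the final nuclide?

Start: (A, Z) = (225, 89).
After α: (221, 87).
After α: (217, 85).
After α: (213, 83).
After β⁻: (213, 84).
Z = 84 is polonium.

Po-213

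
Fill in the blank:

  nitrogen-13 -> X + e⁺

C-13

Conserve mass number: 13 = A + 0, so A = 13.
Conserve atomic number: 7 = Z + 1, so Z = 6.
Z = 6 is carbon, so the species is carbon-13.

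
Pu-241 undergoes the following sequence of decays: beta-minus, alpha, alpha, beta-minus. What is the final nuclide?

Start: (A, Z) = (241, 94).
After β⁻: (241, 95).
After α: (237, 93).
After α: (233, 91).
After β⁻: (233, 92).
Z = 92 is uranium.

U-233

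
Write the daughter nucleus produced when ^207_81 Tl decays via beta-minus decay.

Pb-207

Beta-minus decay: mass number changes by +0, atomic number by +1.
A: 207 = 207; Z: 81 + 1 = 82.
Z = 82 is lead, so the daughter is ^207_82 Pb.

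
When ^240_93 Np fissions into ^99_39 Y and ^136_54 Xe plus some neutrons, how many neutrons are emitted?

5

Conserve mass number: 240 = 99 + 136 + k, so k = 240 − 235 = 5.
Check atomic number: 93 = 39 + 54 + 0 = 93. ✓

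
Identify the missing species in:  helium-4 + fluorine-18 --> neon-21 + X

Conserve mass number: 4 + 18 = 21 + A, so A = 1.
Conserve atomic number: 2 + 9 = 10 + Z, so Z = 1.
A = 1 and Z = 1 is hydrogen-1 — a proton.

proton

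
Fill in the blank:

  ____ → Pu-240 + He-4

Cm-244

Conserve mass number: A = 240 + 4, so A = 244.
Conserve atomic number: Z = 94 + 2, so Z = 96.
Z = 96 is curium, so the species is Cm-244.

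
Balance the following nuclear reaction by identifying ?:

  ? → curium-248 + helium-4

Conserve mass number: A = 248 + 4, so A = 252.
Conserve atomic number: Z = 96 + 2, so Z = 98.
Z = 98 is californium, so the species is californium-252.

Cf-252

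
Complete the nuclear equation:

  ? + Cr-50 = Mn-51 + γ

Conserve mass number: A + 50 = 51 + 0, so A = 1.
Conserve atomic number: Z + 24 = 25 + 0, so Z = 1.
A = 1 and Z = 1 is H-1 — a proton.

proton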